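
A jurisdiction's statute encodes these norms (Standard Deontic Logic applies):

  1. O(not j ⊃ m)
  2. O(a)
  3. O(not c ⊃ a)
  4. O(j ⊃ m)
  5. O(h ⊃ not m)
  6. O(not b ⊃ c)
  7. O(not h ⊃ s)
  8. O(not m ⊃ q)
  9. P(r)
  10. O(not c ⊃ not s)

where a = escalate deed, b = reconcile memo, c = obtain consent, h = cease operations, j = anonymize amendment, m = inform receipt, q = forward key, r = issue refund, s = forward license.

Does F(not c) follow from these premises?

By case analysis on not j: premise 1 gives O(not j ⊃ m) and premise 4 gives O(j ⊃ m), so O(m) either way.
Premise 5 is O(h ⊃ not m); contrapositively O(m ⊃ not h). Since O(m) holds, K gives O(not h).
With premise 7, O(not h ⊃ s), the K-axiom yields O(s).
Premise 10, O(not c ⊃ not s), contraposes to O(s ⊃ c); with O(s) we get O(c).
Premises 2, 3, 6, 8, 9 do not contribute to this derivation.
So O(c) holds, i.e. F(not c). The claim follows.

Yes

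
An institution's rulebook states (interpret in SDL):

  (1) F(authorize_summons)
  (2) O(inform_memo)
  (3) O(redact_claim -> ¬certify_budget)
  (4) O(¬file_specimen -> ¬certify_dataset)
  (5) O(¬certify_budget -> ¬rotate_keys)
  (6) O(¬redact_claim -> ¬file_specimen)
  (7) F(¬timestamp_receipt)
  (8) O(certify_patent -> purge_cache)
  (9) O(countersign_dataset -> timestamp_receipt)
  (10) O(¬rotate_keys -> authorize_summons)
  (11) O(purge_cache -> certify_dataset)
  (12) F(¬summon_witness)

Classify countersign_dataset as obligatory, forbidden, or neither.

Neither

Premise 9 is O(countersign_dataset -> timestamp_receipt); even if O(timestamp_receipt) held, inferring O(countersign_dataset) would be affirming the consequent — invalid.
No premise or chain of K-axiom applications forces O(countersign_dataset), and none forces O(¬countersign_dataset). So countersign_dataset is neither obligatory nor forbidden under these norms.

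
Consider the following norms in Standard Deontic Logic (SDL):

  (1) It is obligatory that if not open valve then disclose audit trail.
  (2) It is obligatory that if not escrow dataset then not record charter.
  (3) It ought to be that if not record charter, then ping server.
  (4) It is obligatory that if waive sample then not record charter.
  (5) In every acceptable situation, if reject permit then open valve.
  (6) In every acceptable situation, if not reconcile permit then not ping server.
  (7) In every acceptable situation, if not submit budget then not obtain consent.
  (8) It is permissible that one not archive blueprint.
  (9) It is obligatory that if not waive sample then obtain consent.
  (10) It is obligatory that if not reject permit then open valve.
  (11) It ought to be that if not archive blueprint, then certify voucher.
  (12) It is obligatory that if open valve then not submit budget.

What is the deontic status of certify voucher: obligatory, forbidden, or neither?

Premise 11 is O(¬archive_blueprint → certify_voucher), but O(¬archive_blueprint) is not derivable from the premises (the permission P(¬archive_blueprint) asserts only ¬O(archive_blueprint), not O(¬archive_blueprint)), so it does not yield O(certify_voucher).
No premise or chain of K-axiom applications forces O(certify_voucher), and none forces O(¬certify_voucher). So certify_voucher is neither obligatory nor forbidden under these norms.

Neither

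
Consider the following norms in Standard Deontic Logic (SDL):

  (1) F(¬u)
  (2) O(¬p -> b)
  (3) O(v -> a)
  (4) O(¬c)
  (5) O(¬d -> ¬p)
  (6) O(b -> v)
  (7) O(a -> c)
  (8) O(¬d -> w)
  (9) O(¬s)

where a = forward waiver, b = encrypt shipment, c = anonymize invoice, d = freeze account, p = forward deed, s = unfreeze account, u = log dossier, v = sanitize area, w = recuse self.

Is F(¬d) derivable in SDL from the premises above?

Premise 4 gives O(¬c).
Premise 7 is O(a -> c); contrapositively O(¬c -> ¬a). Since O(¬c) holds, K gives O(¬a).
Premise 3 is O(v -> a); contrapositively O(¬a -> ¬v). Since O(¬a) holds, K gives O(¬v).
The contrapositive of premise 6 (O(b -> v)) is O(¬v -> ¬b), and O(¬v) is already established, so O(¬b).
Premise 2, O(¬p -> b), contraposes to O(¬b -> p); with O(¬b) we get O(p).
Premise 5 is O(¬d -> ¬p); contrapositively O(p -> d). Since O(p) holds, K gives O(d).
Premises 1, 8, 9 do not contribute to this derivation.
So O(d) holds, i.e. F(¬d). The claim follows.

Yes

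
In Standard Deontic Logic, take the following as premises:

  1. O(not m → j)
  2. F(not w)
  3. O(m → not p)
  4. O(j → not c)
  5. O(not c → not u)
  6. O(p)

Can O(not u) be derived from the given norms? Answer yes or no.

From premise 6 we have O(p).
Premise 3, O(m → not p), contraposes to O(p → not m); with O(p) we get O(not m).
Applying K to premise 1 (O(not m → j)) and O(not m) yields O(j).
From O(j) and premise 4, O(j → not c), we obtain O(not c).
Applying K to premise 5 (O(not c → not u)) and O(not c) yields O(not u).
Premise 2 does not contribute to this derivation.
So O(not u) follows.

Yes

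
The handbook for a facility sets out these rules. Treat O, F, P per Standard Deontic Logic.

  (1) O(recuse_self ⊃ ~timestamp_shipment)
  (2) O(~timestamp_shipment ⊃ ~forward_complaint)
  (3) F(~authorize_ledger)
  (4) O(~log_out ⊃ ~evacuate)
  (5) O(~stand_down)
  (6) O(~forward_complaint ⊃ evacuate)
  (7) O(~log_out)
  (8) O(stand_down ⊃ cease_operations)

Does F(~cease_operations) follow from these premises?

No

Premise 8 is O(stand_down ⊃ cease_operations), but O(stand_down) is not derivable from the premises, so it does not yield O(cease_operations).
No other premise forces O(cease_operations). An ideal world satisfying every premise can still have ~cease_operations true, so F(~cease_operations) is not derivable.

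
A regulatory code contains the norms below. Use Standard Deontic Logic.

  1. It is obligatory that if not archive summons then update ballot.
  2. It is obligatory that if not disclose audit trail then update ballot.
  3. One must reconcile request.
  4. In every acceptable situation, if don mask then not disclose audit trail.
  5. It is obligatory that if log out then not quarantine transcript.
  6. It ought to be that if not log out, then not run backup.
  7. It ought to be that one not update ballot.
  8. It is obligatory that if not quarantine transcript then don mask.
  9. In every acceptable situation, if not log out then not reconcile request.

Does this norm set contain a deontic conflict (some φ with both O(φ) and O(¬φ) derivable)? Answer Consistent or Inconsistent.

Premise 3 states O(reconcile_request) outright.
Premise 9, O(¬log_out → ¬reconcile_request), contraposes to O(reconcile_request → log_out); with O(reconcile_request) we get O(log_out).
From O(log_out) and premise 5, O(log_out → ¬quarantine_transcript), we obtain O(¬quarantine_transcript).
From O(¬quarantine_transcript) and premise 8, O(¬quarantine_transcript → don_mask), we obtain O(don_mask).
With premise 4, O(don_mask → ¬disclose_audit_trail), the K-axiom yields O(¬disclose_audit_trail).
Premise 2 is O(¬disclose_audit_trail → update_ballot); since O(¬disclose_audit_trail), deontic closure gives O(update_ballot).
But premise 7 directly asserts O(¬update_ballot).
We now have both O(update_ballot) and O(¬update_ballot) — update_ballot is simultaneously obligatory and forbidden, violating the D-axiom.

Inconsistent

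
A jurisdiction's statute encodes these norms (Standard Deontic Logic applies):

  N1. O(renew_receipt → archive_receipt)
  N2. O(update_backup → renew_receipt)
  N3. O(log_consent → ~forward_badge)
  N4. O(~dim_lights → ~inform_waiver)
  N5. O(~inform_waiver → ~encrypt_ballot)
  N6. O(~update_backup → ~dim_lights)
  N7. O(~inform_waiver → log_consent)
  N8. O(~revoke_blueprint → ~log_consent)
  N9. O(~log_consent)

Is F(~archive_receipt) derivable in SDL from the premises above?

From premise 9 we have O(~log_consent).
Premise 7 is O(~inform_waiver → log_consent); contrapositively O(~log_consent → inform_waiver). Since O(~log_consent) holds, K gives O(inform_waiver).
Premise 4 is O(~dim_lights → ~inform_waiver); contrapositively O(inform_waiver → dim_lights). Since O(inform_waiver) holds, K gives O(dim_lights).
Premise 6, O(~update_backup → ~dim_lights), contraposes to O(dim_lights → update_backup); with O(dim_lights) we get O(update_backup).
Applying K to premise 2 (O(update_backup → renew_receipt)) and O(update_backup) yields O(renew_receipt).
Applying K to premise 1 (O(renew_receipt → archive_receipt)) and O(renew_receipt) yields O(archive_receipt).
Premises 3, 5, 8 do not contribute to this derivation.
So O(archive_receipt) holds, i.e. F(~archive_receipt). The claim follows.

Yes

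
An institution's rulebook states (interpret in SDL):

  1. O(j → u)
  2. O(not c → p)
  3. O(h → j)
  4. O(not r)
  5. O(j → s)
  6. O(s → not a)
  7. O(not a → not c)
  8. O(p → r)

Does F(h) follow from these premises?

Yes

Premise 4 gives O(not r).
Premise 8, O(p → r), contraposes to O(not r → not p); with O(not r) we get O(not p).
The contrapositive of premise 2 (O(not c → p)) is O(not p → c), and O(not p) is already established, so O(c).
The contrapositive of premise 7 (O(not a → not c)) is O(c → a), and O(c) is already established, so O(a).
Premise 6, O(s → not a), contraposes to O(a → not s); with O(a) we get O(not s).
Premise 5 is O(j → s); contrapositively O(not s → not j). Since O(not s) holds, K gives O(not j).
Premise 3 is O(h → j); contrapositively O(not j → not h). Since O(not j) holds, K gives O(not h).
Premise 1 does not contribute to this derivation.
So O(not h) holds, i.e. F(h). The claim follows.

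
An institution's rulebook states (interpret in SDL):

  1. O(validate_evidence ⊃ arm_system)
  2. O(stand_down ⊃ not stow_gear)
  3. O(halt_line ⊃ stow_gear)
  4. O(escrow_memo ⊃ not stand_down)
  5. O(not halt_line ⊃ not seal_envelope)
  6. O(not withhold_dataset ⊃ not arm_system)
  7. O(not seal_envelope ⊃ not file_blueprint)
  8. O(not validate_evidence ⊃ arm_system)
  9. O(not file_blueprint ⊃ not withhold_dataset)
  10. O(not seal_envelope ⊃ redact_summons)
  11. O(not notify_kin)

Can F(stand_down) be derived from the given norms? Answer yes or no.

By case analysis on not validate_evidence: premise 8 gives O(not validate_evidence ⊃ arm_system) and premise 1 gives O(validate_evidence ⊃ arm_system), so O(arm_system) either way.
Premise 6, O(not withhold_dataset ⊃ not arm_system), contraposes to O(arm_system ⊃ withhold_dataset); with O(arm_system) we get O(withhold_dataset).
Premise 9, O(not file_blueprint ⊃ not withhold_dataset), contraposes to O(withhold_dataset ⊃ file_blueprint); with O(withhold_dataset) we get O(file_blueprint).
The contrapositive of premise 7 (O(not seal_envelope ⊃ not file_blueprint)) is O(file_blueprint ⊃ seal_envelope), and O(file_blueprint) is already established, so O(seal_envelope).
The contrapositive of premise 5 (O(not halt_line ⊃ not seal_envelope)) is O(seal_envelope ⊃ halt_line), and O(seal_envelope) is already established, so O(halt_line).
With premise 3, O(halt_line ⊃ stow_gear), the K-axiom yields O(stow_gear).
Premise 2 is O(stand_down ⊃ not stow_gear); contrapositively O(stow_gear ⊃ not stand_down). Since O(stow_gear) holds, K gives O(not stand_down).
Premises 4, 10, 11 do not contribute to this derivation.
So O(not stand_down) holds, i.e. F(stand_down). The claim follows.

Yes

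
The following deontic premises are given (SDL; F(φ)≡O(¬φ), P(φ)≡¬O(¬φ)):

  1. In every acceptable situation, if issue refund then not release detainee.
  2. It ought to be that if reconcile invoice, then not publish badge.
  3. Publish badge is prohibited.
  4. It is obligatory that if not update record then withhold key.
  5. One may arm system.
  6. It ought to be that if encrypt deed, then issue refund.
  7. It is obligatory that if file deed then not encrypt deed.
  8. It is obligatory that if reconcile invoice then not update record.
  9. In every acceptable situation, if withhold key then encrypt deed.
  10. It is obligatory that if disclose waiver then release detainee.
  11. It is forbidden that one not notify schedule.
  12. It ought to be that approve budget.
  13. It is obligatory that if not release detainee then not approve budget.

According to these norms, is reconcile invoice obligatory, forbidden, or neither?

Premise 12 states O(approve_budget) outright.
The contrapositive of premise 13 (O(¬release_detainee → ¬approve_budget)) is O(approve_budget → release_detainee), and O(approve_budget) is already established, so O(release_detainee).
The contrapositive of premise 1 (O(issue_refund → ¬release_detainee)) is O(release_detainee → ¬issue_refund), and O(release_detainee) is already established, so O(¬issue_refund).
Premise 6, O(encrypt_deed → issue_refund), contraposes to O(¬issue_refund → ¬encrypt_deed); with O(¬issue_refund) we get O(¬encrypt_deed).
Premise 9, O(withhold_key → encrypt_deed), contraposes to O(¬encrypt_deed → ¬withhold_key); with O(¬encrypt_deed) we get O(¬withhold_key).
Premise 4, O(¬update_record → withhold_key), contraposes to O(¬withhold_key → update_record); with O(¬withhold_key) we get O(update_record).
Premise 8 is O(reconcile_invoice → ¬update_record); contrapositively O(update_record → ¬reconcile_invoice). Since O(update_record) holds, K gives O(¬reconcile_invoice).
Premises 2, 3, 5, 7, 10, 11 do not contribute to this derivation.
Thus O(¬reconcile_invoice), which is F(reconcile_invoice): reconcile_invoice is forbidden.

Forbidden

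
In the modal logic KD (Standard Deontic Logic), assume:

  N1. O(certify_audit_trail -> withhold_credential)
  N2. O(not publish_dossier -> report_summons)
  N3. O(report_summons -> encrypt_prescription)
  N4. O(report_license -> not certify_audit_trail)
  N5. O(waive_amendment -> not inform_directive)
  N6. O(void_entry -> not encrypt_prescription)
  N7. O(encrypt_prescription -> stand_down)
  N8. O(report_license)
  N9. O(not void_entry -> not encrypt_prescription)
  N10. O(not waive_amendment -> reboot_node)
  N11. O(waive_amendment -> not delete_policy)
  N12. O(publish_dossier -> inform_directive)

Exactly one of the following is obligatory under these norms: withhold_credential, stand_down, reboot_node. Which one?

Premises 6 and 9 cover both cases: O(void_entry -> not encrypt_prescription) and O(not void_entry -> not encrypt_prescription). Since void_entry ∨ not void_entry is a tautology, O(not encrypt_prescription) follows.
Premise 3 is O(report_summons -> encrypt_prescription); contrapositively O(not encrypt_prescription -> not report_summons). Since O(not encrypt_prescription) holds, K gives O(not report_summons).
Premise 2, O(not publish_dossier -> report_summons), contraposes to O(not report_summons -> publish_dossier); with O(not report_summons) we get O(publish_dossier).
Applying K to premise 12 (O(publish_dossier -> inform_directive)) and O(publish_dossier) yields O(inform_directive).
The contrapositive of premise 5 (O(waive_amendment -> not inform_directive)) is O(inform_directive -> not waive_amendment), and O(inform_directive) is already established, so O(not waive_amendment).
Premise 10 is O(not waive_amendment -> reboot_node); since O(not waive_amendment), deontic closure gives O(reboot_node).
So O(reboot_node) holds — reboot_node is obligatory. None of the other listed options is made obligatory by any chain of premises.

reboot_node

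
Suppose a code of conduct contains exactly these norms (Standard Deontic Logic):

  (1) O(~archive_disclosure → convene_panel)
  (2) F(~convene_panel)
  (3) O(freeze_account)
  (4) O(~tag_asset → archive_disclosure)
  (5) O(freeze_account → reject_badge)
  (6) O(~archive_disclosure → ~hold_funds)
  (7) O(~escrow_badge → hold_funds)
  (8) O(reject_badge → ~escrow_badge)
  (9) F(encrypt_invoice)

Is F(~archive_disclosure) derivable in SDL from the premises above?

Premise 3 states O(freeze_account) outright.
Applying K to premise 5 (O(freeze_account → reject_badge)) and O(freeze_account) yields O(reject_badge).
Applying K to premise 8 (O(reject_badge → ~escrow_badge)) and O(reject_badge) yields O(~escrow_badge).
Premise 7 is O(~escrow_badge → hold_funds); since O(~escrow_badge), deontic closure gives O(hold_funds).
Premise 6, O(~archive_disclosure → ~hold_funds), contraposes to O(hold_funds → archive_disclosure); with O(hold_funds) we get O(archive_disclosure).
Premises 1, 2, 4, 9 do not contribute to this derivation.
So O(archive_disclosure) holds, i.e. F(~archive_disclosure). The claim follows.

Yes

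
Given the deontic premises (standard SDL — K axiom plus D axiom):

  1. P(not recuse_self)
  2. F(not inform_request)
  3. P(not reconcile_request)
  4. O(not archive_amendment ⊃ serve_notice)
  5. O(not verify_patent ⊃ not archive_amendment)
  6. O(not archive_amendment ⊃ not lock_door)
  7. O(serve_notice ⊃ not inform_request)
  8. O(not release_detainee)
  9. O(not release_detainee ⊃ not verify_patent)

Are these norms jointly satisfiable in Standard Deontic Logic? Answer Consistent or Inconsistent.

Inconsistent

Premise 2 is F(not inform_request), i.e. O(inform_request).
Premise 7 is O(serve_notice ⊃ not inform_request); contrapositively O(inform_request ⊃ not serve_notice). Since O(inform_request) holds, K gives O(not serve_notice).
Premise 4 is O(not archive_amendment ⊃ serve_notice); contrapositively O(not serve_notice ⊃ archive_amendment). Since O(not serve_notice) holds, K gives O(archive_amendment).
The contrapositive of premise 5 (O(not verify_patent ⊃ not archive_amendment)) is O(archive_amendment ⊃ verify_patent), and O(archive_amendment) is already established, so O(verify_patent).
The contrapositive of premise 9 (O(not release_detainee ⊃ not verify_patent)) is O(verify_patent ⊃ release_detainee), and O(verify_patent) is already established, so O(release_detainee).
But premise 8 directly asserts O(not release_detainee).
We now have both O(release_detainee) and O(not release_detainee) — release_detainee is simultaneously obligatory and forbidden, violating the D-axiom.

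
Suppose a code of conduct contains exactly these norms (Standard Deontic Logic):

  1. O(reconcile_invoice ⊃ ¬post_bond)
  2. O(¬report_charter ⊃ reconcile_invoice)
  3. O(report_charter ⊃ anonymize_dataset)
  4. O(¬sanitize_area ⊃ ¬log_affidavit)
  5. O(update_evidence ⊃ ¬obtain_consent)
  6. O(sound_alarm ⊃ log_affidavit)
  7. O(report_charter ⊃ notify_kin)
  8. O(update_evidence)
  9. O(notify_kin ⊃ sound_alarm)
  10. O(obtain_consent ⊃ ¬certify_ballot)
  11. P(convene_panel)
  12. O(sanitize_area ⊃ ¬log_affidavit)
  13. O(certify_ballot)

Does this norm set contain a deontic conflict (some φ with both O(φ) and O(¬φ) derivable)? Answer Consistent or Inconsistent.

Premise 10 is O(obtain_consent ⊃ ¬certify_ballot), but O(obtain_consent) is not derivable from the premises, so it does not yield O(¬certify_ballot).
So O(¬certify_ballot) is not derivable, and the apparent clash with O(certify_ballot) does not arise.
A world satisfying every obligation exists (e.g. anonymize_dataset=false, certify_ballot=true, convene_panel=false, log_affidavit=false, notify_kin=false, obtain_consent=false, post_bond=false, reconcile_invoice=true, report_charter=false, sanitize_area=false, sound_alarm=false, update_evidence=true); no atom is both obligatory and forbidden, so the set is consistent.

Consistent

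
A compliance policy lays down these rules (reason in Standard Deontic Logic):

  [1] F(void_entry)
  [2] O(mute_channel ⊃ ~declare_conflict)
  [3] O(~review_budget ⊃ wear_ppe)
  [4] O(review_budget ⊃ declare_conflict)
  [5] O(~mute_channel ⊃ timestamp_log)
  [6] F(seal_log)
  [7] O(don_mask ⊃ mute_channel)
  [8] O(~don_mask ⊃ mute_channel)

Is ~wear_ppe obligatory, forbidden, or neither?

Premises 7 and 8 cover both cases: O(don_mask ⊃ mute_channel) and O(~don_mask ⊃ mute_channel). Since don_mask ∨ ~don_mask is a tautology, O(mute_channel) follows.
From O(mute_channel) and premise 2, O(mute_channel ⊃ ~declare_conflict), we obtain O(~declare_conflict).
The contrapositive of premise 4 (O(review_budget ⊃ declare_conflict)) is O(~declare_conflict ⊃ ~review_budget), and O(~declare_conflict) is already established, so O(~review_budget).
Premise 3 is O(~review_budget ⊃ wear_ppe); since O(~review_budget), deontic closure gives O(wear_ppe).
Premises 1, 5, 6 do not contribute to this derivation.
Thus O(wear_ppe), which is F(~wear_ppe): ~wear_ppe is forbidden.

Forbidden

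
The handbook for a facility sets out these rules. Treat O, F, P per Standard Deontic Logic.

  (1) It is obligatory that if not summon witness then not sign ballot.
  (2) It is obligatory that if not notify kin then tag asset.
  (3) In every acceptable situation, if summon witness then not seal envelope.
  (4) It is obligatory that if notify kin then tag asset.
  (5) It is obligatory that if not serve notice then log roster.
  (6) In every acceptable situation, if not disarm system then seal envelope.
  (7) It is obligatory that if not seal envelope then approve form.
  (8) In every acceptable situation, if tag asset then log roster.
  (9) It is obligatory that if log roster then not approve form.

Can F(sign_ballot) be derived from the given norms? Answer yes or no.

Yes

Premises 4 and 2 are O(notify_kin → tag_asset) and O(¬notify_kin → tag_asset); every ideal world satisfies notify_kin or ¬notify_kin, so in either case tag_asset holds — hence O(tag_asset).
Applying K to premise 8 (O(tag_asset → log_roster)) and O(tag_asset) yields O(log_roster).
With premise 9, O(log_roster → ¬approve_form), the K-axiom yields O(¬approve_form).
Premise 7 is O(¬seal_envelope → approve_form); contrapositively O(¬approve_form → seal_envelope). Since O(¬approve_form) holds, K gives O(seal_envelope).
Premise 3 is O(summon_witness → ¬seal_envelope); contrapositively O(seal_envelope → ¬summon_witness). Since O(seal_envelope) holds, K gives O(¬summon_witness).
Applying K to premise 1 (O(¬summon_witness → ¬sign_ballot)) and O(¬summon_witness) yields O(¬sign_ballot).
Premises 5, 6 do not contribute to this derivation.
So O(¬sign_ballot) holds, i.e. F(sign_ballot). The claim follows.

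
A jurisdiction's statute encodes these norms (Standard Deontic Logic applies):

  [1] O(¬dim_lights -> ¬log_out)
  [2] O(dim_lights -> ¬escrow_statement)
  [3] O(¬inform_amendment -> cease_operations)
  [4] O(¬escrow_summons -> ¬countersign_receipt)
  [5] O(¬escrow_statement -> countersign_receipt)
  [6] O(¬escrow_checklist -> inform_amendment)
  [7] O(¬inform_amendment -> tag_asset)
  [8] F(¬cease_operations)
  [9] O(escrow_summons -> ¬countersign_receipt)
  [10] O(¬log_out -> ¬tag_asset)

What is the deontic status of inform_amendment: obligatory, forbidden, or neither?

Obligatory

By case analysis on escrow_summons: premise 9 gives O(escrow_summons -> ¬countersign_receipt) and premise 4 gives O(¬escrow_summons -> ¬countersign_receipt), so O(¬countersign_receipt) either way.
Premise 5 is O(¬escrow_statement -> countersign_receipt); contrapositively O(¬countersign_receipt -> escrow_statement). Since O(¬countersign_receipt) holds, K gives O(escrow_statement).
The contrapositive of premise 2 (O(dim_lights -> ¬escrow_statement)) is O(escrow_statement -> ¬dim_lights), and O(escrow_statement) is already established, so O(¬dim_lights).
Premise 1 is O(¬dim_lights -> ¬log_out); since O(¬dim_lights), deontic closure gives O(¬log_out).
With premise 10, O(¬log_out -> ¬tag_asset), the K-axiom yields O(¬tag_asset).
Premise 7 is O(¬inform_amendment -> tag_asset); contrapositively O(¬tag_asset -> inform_amendment). Since O(¬tag_asset) holds, K gives O(inform_amendment).
Premises 3, 6, 8 do not contribute to this derivation.
Hence inform_amendment is obligatory.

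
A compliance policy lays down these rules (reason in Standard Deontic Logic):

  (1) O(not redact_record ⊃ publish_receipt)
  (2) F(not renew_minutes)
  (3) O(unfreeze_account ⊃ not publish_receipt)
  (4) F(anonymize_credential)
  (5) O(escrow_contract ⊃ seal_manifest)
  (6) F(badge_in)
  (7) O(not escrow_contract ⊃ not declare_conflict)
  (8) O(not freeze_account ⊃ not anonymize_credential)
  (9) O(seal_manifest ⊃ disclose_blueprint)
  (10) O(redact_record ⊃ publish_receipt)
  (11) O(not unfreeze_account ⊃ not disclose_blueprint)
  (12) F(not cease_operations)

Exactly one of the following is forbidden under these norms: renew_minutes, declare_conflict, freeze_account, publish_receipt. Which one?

By case analysis on not redact_record: premise 1 gives O(not redact_record ⊃ publish_receipt) and premise 10 gives O(redact_record ⊃ publish_receipt), so O(publish_receipt) either way.
Premise 3, O(unfreeze_account ⊃ not publish_receipt), contraposes to O(publish_receipt ⊃ not unfreeze_account); with O(publish_receipt) we get O(not unfreeze_account).
Applying K to premise 11 (O(not unfreeze_account ⊃ not disclose_blueprint)) and O(not unfreeze_account) yields O(not disclose_blueprint).
The contrapositive of premise 9 (O(seal_manifest ⊃ disclose_blueprint)) is O(not disclose_blueprint ⊃ not seal_manifest), and O(not disclose_blueprint) is already established, so O(not seal_manifest).
The contrapositive of premise 5 (O(escrow_contract ⊃ seal_manifest)) is O(not seal_manifest ⊃ not escrow_contract), and O(not seal_manifest) is already established, so O(not escrow_contract).
Premise 7 is O(not escrow_contract ⊃ not declare_conflict); since O(not escrow_contract), deontic closure gives O(not declare_conflict).
So O(not declare_conflict) holds, i.e. declare_conflict is forbidden. None of the other listed options is forbidden under the premises.

declare_conflict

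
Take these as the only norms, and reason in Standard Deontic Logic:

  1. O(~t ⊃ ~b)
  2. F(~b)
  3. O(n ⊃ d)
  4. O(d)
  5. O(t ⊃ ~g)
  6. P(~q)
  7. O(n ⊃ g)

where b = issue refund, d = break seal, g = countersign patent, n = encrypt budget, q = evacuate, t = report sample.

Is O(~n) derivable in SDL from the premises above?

Yes

F(~b) at premise 2 means O(b).
Premise 1 is O(~t ⊃ ~b); contrapositively O(b ⊃ t). Since O(b) holds, K gives O(t).
Premise 5 is O(t ⊃ ~g); since O(t), deontic closure gives O(~g).
Premise 7, O(n ⊃ g), contraposes to O(~g ⊃ ~n); with O(~g) we get O(~n).
Premises 3, 4, 6 do not contribute to this derivation.
So O(~n) follows.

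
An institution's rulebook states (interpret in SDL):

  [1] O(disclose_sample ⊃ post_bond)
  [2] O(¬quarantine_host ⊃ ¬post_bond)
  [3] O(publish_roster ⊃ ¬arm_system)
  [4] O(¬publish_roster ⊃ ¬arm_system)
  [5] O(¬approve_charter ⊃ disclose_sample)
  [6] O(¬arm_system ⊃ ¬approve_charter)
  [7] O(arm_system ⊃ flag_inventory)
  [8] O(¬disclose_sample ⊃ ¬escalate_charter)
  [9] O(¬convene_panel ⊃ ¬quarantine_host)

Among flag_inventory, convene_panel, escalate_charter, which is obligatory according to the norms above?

By case analysis on ¬publish_roster: premise 4 gives O(¬publish_roster ⊃ ¬arm_system) and premise 3 gives O(publish_roster ⊃ ¬arm_system), so O(¬arm_system) either way.
With premise 6, O(¬arm_system ⊃ ¬approve_charter), the K-axiom yields O(¬approve_charter).
Premise 5 is O(¬approve_charter ⊃ disclose_sample); since O(¬approve_charter), deontic closure gives O(disclose_sample).
Applying K to premise 1 (O(disclose_sample ⊃ post_bond)) and O(disclose_sample) yields O(post_bond).
Premise 2 is O(¬quarantine_host ⊃ ¬post_bond); contrapositively O(post_bond ⊃ quarantine_host). Since O(post_bond) holds, K gives O(quarantine_host).
Premise 9 is O(¬convene_panel ⊃ ¬quarantine_host); contrapositively O(quarantine_host ⊃ convene_panel). Since O(quarantine_host) holds, K gives O(convene_panel).
So O(convene_panel) holds — convene_panel is obligatory. None of the other listed options is made obligatory by any chain of premises.

convene_panel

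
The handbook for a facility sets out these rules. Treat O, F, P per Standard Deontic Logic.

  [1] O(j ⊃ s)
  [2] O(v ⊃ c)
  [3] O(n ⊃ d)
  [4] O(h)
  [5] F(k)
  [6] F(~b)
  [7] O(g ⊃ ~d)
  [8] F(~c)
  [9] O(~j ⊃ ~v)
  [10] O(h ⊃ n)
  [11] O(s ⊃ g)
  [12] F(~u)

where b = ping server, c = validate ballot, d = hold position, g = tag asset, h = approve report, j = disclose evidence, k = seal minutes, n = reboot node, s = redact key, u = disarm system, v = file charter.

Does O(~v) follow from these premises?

Yes

Premise 4 gives O(h).
From O(h) and premise 10, O(h ⊃ n), we obtain O(n).
From O(n) and premise 3, O(n ⊃ d), we obtain O(d).
Premise 7, O(g ⊃ ~d), contraposes to O(d ⊃ ~g); with O(d) we get O(~g).
Premise 11, O(s ⊃ g), contraposes to O(~g ⊃ ~s); with O(~g) we get O(~s).
The contrapositive of premise 1 (O(j ⊃ s)) is O(~s ⊃ ~j), and O(~s) is already established, so O(~j).
Applying K to premise 9 (O(~j ⊃ ~v)) and O(~j) yields O(~v).
Premises 2, 5, 6, 8, 12 do not contribute to this derivation.
So O(~v) follows.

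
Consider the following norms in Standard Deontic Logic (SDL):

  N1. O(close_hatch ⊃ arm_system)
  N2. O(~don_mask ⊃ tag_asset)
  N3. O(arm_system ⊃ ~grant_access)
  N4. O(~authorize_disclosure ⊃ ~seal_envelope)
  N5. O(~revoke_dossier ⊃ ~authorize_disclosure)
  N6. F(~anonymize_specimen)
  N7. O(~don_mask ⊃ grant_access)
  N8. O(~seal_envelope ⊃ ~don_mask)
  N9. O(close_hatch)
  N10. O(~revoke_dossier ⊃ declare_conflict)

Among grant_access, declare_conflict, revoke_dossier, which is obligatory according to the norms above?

revoke_dossier

Premise 9 states O(close_hatch) outright.
Premise 1 is O(close_hatch ⊃ arm_system); since O(close_hatch), deontic closure gives O(arm_system).
Applying K to premise 3 (O(arm_system ⊃ ~grant_access)) and O(arm_system) yields O(~grant_access).
Premise 7, O(~don_mask ⊃ grant_access), contraposes to O(~grant_access ⊃ don_mask); with O(~grant_access) we get O(don_mask).
Premise 8 is O(~seal_envelope ⊃ ~don_mask); contrapositively O(don_mask ⊃ seal_envelope). Since O(don_mask) holds, K gives O(seal_envelope).
Premise 4, O(~authorize_disclosure ⊃ ~seal_envelope), contraposes to O(seal_envelope ⊃ authorize_disclosure); with O(seal_envelope) we get O(authorize_disclosure).
Premise 5, O(~revoke_dossier ⊃ ~authorize_disclosure), contraposes to O(authorize_disclosure ⊃ revoke_dossier); with O(authorize_disclosure) we get O(revoke_dossier).
So O(revoke_dossier) holds — revoke_dossier is obligatory. None of the other listed options is made obligatory by any chain of premises.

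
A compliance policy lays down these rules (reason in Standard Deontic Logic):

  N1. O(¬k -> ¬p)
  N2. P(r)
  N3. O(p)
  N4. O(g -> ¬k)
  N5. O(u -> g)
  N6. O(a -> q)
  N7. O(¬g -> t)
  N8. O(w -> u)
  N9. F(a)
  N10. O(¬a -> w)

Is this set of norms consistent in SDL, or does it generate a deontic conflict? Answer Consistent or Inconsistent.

Inconsistent

Premise 9, F(a), is equivalent to O(¬a).
From O(¬a) and premise 10, O(¬a -> w), we obtain O(w).
From O(w) and premise 8, O(w -> u), we obtain O(u).
Applying K to premise 5 (O(u -> g)) and O(u) yields O(g).
Premise 4 is O(g -> ¬k); since O(g), deontic closure gives O(¬k).
Applying K to premise 1 (O(¬k -> ¬p)) and O(¬k) yields O(¬p).
However, premise 3 gives O(p).
We now have both O(¬p) and O(p) — p is simultaneously obligatory and forbidden, violating the D-axiom.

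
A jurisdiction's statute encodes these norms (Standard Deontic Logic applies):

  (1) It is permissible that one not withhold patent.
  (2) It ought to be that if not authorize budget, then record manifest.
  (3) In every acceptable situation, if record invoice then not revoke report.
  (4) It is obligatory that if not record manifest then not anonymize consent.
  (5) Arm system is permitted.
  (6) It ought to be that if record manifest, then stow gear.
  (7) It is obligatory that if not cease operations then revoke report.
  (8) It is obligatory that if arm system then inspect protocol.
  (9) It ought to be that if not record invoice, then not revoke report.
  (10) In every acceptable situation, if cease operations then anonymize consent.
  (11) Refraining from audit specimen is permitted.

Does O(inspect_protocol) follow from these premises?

Premise 8 is O(arm_system → inspect_protocol), but O(arm_system) is not derivable from the premises (the permission P(arm_system) asserts only ¬O(¬arm_system), not O(arm_system)), so it does not yield O(inspect_protocol).
No other premise forces O(inspect_protocol). An ideal world satisfying every premise can still have inspect_protocol false, so O(inspect_protocol) is not derivable.

No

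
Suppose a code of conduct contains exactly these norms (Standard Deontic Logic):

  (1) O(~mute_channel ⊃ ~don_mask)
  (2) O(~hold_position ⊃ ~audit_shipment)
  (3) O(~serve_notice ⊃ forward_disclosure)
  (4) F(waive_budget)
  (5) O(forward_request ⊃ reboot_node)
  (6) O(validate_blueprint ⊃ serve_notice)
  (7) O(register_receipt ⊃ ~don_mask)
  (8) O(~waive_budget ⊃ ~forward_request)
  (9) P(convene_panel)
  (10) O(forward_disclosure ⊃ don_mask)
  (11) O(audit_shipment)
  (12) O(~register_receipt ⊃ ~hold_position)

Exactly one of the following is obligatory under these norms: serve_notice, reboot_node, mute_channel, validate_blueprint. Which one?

Premise 11 states O(audit_shipment) outright.
Premise 2, O(~hold_position ⊃ ~audit_shipment), contraposes to O(audit_shipment ⊃ hold_position); with O(audit_shipment) we get O(hold_position).
The contrapositive of premise 12 (O(~register_receipt ⊃ ~hold_position)) is O(hold_position ⊃ register_receipt), and O(hold_position) is already established, so O(register_receipt).
With premise 7, O(register_receipt ⊃ ~don_mask), the K-axiom yields O(~don_mask).
Premise 10 is O(forward_disclosure ⊃ don_mask); contrapositively O(~don_mask ⊃ ~forward_disclosure). Since O(~don_mask) holds, K gives O(~forward_disclosure).
The contrapositive of premise 3 (O(~serve_notice ⊃ forward_disclosure)) is O(~forward_disclosure ⊃ serve_notice), and O(~forward_disclosure) is already established, so O(serve_notice).
So O(serve_notice) holds — serve_notice is obligatory. None of the other listed options is made obligatory by any chain of premises.

serve_notice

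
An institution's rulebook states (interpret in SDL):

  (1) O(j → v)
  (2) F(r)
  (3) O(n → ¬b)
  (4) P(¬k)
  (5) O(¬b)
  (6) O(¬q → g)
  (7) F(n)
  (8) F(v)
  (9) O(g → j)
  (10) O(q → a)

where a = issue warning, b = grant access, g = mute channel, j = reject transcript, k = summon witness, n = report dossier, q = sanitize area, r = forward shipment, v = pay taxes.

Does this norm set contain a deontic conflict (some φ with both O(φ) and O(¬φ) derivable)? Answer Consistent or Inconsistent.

Consistent

Premise 3 is O(n → ¬b); even if O(¬b) held, inferring O(n) would be affirming the consequent — invalid.
So O(n) is not derivable, and the apparent clash with O(¬n) does not arise.
A world satisfying every obligation exists (e.g. a=true, b=false, g=false, j=false, k=false, n=false, q=true, r=false, v=false); no atom is both obligatory and forbidden, so the set is consistent.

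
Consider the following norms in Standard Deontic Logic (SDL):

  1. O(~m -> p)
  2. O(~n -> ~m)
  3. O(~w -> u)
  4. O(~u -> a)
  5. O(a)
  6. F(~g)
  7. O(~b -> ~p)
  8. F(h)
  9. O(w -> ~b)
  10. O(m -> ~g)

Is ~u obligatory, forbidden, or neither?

Forbidden

Premise 6 is F(~g), i.e. O(g).
Premise 10 is O(m -> ~g); contrapositively O(g -> ~m). Since O(g) holds, K gives O(~m).
From O(~m) and premise 1, O(~m -> p), we obtain O(p).
The contrapositive of premise 7 (O(~b -> ~p)) is O(p -> b), and O(p) is already established, so O(b).
Premise 9 is O(w -> ~b); contrapositively O(b -> ~w). Since O(b) holds, K gives O(~w).
With premise 3, O(~w -> u), the K-axiom yields O(u).
Premises 2, 4, 5, 8 do not contribute to this derivation.
Thus O(u), which is F(~u): ~u is forbidden.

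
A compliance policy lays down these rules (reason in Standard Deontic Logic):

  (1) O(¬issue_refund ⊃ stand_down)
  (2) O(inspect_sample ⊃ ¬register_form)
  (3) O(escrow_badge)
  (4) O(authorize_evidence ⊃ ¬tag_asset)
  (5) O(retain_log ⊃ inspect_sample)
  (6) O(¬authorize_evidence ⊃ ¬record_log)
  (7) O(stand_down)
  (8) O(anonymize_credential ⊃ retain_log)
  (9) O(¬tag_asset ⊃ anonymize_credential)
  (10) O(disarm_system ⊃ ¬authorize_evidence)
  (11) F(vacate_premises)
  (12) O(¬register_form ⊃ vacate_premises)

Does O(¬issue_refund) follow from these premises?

No

Premise 1 is O(¬issue_refund ⊃ stand_down); even if O(stand_down) held, inferring O(¬issue_refund) would be affirming the consequent — invalid.
No other premise forces O(¬issue_refund). An ideal world satisfying every premise can still have ¬issue_refund false, so O(¬issue_refund) is not derivable.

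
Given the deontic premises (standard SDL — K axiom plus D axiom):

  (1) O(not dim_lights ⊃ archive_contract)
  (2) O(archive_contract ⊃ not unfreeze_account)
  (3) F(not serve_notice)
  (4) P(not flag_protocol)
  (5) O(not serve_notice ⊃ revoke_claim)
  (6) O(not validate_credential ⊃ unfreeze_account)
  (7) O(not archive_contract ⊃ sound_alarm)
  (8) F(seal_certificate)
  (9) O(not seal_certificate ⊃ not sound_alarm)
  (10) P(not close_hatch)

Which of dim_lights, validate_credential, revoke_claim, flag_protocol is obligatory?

validate_credential

Premise 8, F(seal_certificate), is equivalent to O(not seal_certificate).
Premise 9 is O(not seal_certificate ⊃ not sound_alarm); since O(not seal_certificate), deontic closure gives O(not sound_alarm).
The contrapositive of premise 7 (O(not archive_contract ⊃ sound_alarm)) is O(not sound_alarm ⊃ archive_contract), and O(not sound_alarm) is already established, so O(archive_contract).
Premise 2 is O(archive_contract ⊃ not unfreeze_account); since O(archive_contract), deontic closure gives O(not unfreeze_account).
Premise 6 is O(not validate_credential ⊃ unfreeze_account); contrapositively O(not unfreeze_account ⊃ validate_credential). Since O(not unfreeze_account) holds, K gives O(validate_credential).
So O(validate_credential) holds — validate_credential is obligatory. None of the other listed options is made obligatory by any chain of premises.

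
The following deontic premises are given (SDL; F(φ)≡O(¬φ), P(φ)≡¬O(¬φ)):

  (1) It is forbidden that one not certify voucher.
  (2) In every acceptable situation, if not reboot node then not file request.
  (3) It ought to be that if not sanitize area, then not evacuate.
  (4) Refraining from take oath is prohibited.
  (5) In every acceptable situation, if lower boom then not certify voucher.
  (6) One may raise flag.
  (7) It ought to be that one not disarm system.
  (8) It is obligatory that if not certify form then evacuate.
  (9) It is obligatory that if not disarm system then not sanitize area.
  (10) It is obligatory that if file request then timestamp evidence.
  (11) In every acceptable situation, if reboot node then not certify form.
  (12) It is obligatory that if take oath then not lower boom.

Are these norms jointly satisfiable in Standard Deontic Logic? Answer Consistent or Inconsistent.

Consistent

Premise 5 is O(lower_boom → ¬certify_voucher), but O(lower_boom) is not derivable from the premises, so it does not yield O(¬certify_voucher).
So O(¬certify_voucher) is not derivable, and the apparent clash with O(certify_voucher) does not arise.
A world satisfying every obligation exists (e.g. certify_form=true, certify_voucher=true, disarm_system=false, evacuate=false, file_request=false, lower_boom=false, raise_flag=false, reboot_node=false, sanitize_area=false, take_oath=true, timestamp_evidence=false); no atom is both obligatory and forbidden, so the set is consistent.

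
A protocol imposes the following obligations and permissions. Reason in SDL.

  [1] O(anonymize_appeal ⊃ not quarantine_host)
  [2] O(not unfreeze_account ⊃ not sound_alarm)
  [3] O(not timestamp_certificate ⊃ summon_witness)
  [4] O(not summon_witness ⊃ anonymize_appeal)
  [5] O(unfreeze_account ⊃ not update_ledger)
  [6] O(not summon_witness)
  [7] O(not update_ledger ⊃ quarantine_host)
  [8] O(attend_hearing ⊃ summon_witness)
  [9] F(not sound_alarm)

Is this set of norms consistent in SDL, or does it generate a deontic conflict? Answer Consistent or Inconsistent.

Inconsistent

F(not sound_alarm) at premise 9 means O(sound_alarm).
Premise 2 is O(not unfreeze_account ⊃ not sound_alarm); contrapositively O(sound_alarm ⊃ unfreeze_account). Since O(sound_alarm) holds, K gives O(unfreeze_account).
Premise 5 is O(unfreeze_account ⊃ not update_ledger); since O(unfreeze_account), deontic closure gives O(not update_ledger).
From O(not update_ledger) and premise 7, O(not update_ledger ⊃ quarantine_host), we obtain O(quarantine_host).
Premise 1, O(anonymize_appeal ⊃ not quarantine_host), contraposes to O(quarantine_host ⊃ not anonymize_appeal); with O(quarantine_host) we get O(not anonymize_appeal).
Premise 4 is O(not summon_witness ⊃ anonymize_appeal); contrapositively O(not anonymize_appeal ⊃ summon_witness). Since O(not anonymize_appeal) holds, K gives O(summon_witness).
However, premise 6 gives O(not summon_witness).
We now have both O(summon_witness) and O(not summon_witness) — summon_witness is simultaneously obligatory and forbidden, violating the D-axiom.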